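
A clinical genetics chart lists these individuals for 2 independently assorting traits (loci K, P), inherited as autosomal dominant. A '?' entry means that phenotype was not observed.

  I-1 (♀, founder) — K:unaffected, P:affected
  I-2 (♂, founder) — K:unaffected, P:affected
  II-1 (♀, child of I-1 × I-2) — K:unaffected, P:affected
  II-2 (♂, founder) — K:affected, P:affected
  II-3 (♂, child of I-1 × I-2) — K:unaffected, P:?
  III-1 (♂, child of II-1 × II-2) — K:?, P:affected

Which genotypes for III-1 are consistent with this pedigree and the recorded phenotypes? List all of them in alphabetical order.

K/I-1 un ·: kk
K/I-2 un ·: kk
K/II-1 un I-1×I-2: kk
K/II-2 aff ·: Kk|KK
K/II-3 un I-1×I-2: kk
K/III-1 ? II-1×II-2: kk|Kk
⇒ K over [I-1,I-2,II-1,II-2,II-3,III-1]: 3 consistent
P/I-1 aff ·: Pp|PP
P/I-2 aff ·: Pp|PP
P/II-1 aff I-1×I-2: Pp|PP
P/II-2 aff ·: Pp|PP
P/II-3 ? I-1×I-2: pp|Pp|PP
P/III-1 aff II-1×II-2: Pp|PP
⇒ P over [I-1,I-2,II-1,II-2,II-3,III-1]: 52 consistent

III-1 ∈ {Kk PP, Kk Pp, kk PP, kk Pp}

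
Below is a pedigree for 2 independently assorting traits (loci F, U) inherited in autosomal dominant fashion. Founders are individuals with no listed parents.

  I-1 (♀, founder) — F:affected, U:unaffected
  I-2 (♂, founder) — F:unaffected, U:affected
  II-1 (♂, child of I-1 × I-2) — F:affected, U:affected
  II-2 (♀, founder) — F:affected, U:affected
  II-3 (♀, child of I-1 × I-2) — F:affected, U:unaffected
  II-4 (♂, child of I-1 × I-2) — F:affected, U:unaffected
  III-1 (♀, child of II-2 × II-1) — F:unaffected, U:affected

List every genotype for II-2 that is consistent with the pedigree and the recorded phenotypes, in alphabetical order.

II-2 ∈ {Ff UU, Ff Uu}

F/I-1 aff ·: Ff|FF
F/I-2 un ·: ff
F/II-1 aff I-1×I-2: Ff
F/II-2 aff ·: Ff
F/II-3 aff I-1×I-2: Ff
F/II-4 aff I-1×I-2: Ff
F/III-1 un II-2×II-1: ff
⇒ F over [I-1,I-2,II-1,II-2,II-3,II-4,III-1]: 2 consistent
U/I-1 un ·: uu
U/I-2 aff ·: Uu
U/II-1 aff I-1×I-2: Uu
U/II-2 aff ·: Uu|UU
U/II-3 un I-1×I-2: uu
U/II-4 un I-1×I-2: uu
U/III-1 aff II-2×II-1: Uu|UU
⇒ U over [I-1,I-2,II-1,II-2,II-3,II-4,III-1]: 4 consistent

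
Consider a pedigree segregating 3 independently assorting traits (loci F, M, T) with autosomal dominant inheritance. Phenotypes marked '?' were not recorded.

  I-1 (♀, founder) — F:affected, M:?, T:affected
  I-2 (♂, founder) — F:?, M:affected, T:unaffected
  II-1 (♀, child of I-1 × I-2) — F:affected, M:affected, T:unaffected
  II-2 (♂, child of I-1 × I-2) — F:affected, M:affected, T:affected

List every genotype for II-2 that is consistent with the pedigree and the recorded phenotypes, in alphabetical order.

F/I-1 aff ·: Ff|FF
F/I-2 ? ·: ff|Ff|FF
F/II-1 aff I-1×I-2: Ff|FF
F/II-2 aff I-1×I-2: Ff|FF
⇒ F over [I-1,I-2,II-1,II-2]: 15 consistent
M/I-1 ? ·: mm|Mm|MM
M/I-2 aff ·: Mm|MM
M/II-1 aff I-1×I-2: Mm|MM
M/II-2 aff I-1×I-2: Mm|MM
⇒ M over [I-1,I-2,II-1,II-2]: 15 consistent
T/I-1 aff ·: Tt
T/I-2 un ·: tt
T/II-1 un I-1×I-2: tt
T/II-2 aff I-1×I-2: Tt
⇒ T over [I-1,I-2,II-1,II-2]: 1 consistent

II-2 ∈ {FF MM Tt, FF Mm Tt, Ff MM Tt, Ff Mm Tt}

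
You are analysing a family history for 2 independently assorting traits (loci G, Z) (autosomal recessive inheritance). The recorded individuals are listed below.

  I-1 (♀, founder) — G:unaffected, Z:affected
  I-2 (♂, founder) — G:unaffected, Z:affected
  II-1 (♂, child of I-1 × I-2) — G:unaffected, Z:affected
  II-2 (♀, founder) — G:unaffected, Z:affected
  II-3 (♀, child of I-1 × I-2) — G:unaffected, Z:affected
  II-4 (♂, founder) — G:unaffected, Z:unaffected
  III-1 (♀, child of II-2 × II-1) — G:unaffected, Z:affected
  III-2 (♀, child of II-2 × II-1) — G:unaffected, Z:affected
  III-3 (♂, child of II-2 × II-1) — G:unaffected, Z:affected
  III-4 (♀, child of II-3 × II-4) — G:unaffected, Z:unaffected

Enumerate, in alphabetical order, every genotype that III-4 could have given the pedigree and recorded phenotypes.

G/I-1 un ·: GG|Gg
G/I-2 un ·: GG|Gg
G/II-1 un I-1×I-2: GG|Gg
G/II-2 un ·: GG|Gg
G/II-3 un I-1×I-2: GG|Gg
G/II-4 un ·: GG|Gg
G/III-1 un II-2×II-1: GG|Gg
G/III-2 un II-2×II-1: GG|Gg
G/III-3 un II-2×II-1: GG|Gg
G/III-4 un II-3×II-4: GG|Gg
⇒ G over [I-1,I-2,II-1,II-2,II-3,II-4,III-1,III-2,III-3,III-4]: 552 consistent
Z/I-1 aff ·: zz
Z/I-2 aff ·: zz
Z/II-1 aff I-1×I-2: zz
Z/II-2 aff ·: zz
Z/II-3 aff I-1×I-2: zz
Z/II-4 un ·: ZZ|Zz
Z/III-1 aff II-2×II-1: zz
Z/III-2 aff II-2×II-1: zz
Z/III-3 aff II-2×II-1: zz
Z/III-4 un II-3×II-4: Zz
⇒ Z over [I-1,I-2,II-1,II-2,II-3,II-4,III-1,III-2,III-3,III-4]: 2 consistent

III-4 ∈ {GG Zz, Gg Zz}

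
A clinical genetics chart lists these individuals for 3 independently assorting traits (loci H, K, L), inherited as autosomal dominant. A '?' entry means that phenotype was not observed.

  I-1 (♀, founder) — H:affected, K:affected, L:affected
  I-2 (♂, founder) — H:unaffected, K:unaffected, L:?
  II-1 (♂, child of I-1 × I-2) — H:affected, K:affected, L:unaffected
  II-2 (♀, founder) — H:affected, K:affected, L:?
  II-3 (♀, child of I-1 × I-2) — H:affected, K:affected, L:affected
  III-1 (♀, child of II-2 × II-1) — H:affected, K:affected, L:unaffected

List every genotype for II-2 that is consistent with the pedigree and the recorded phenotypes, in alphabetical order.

II-2 ∈ {HH KK Ll, HH KK ll, HH Kk Ll, HH Kk ll, Hh KK Ll, Hh KK ll, Hh Kk Ll, Hh Kk ll}

H/I-1 aff ·: Hh|HH
H/I-2 un ·: hh
H/II-1 aff I-1×I-2: Hh
H/II-2 aff ·: Hh|HH
H/II-3 aff I-1×I-2: Hh
H/III-1 aff II-2×II-1: Hh|HH
⇒ H over [I-1,I-2,II-1,II-2,II-3,III-1]: 8 consistent
K/I-1 aff ·: Kk|KK
K/I-2 un ·: kk
K/II-1 aff I-1×I-2: Kk
K/II-2 aff ·: Kk|KK
K/II-3 aff I-1×I-2: Kk
K/III-1 aff II-2×II-1: Kk|KK
⇒ K over [I-1,I-2,II-1,II-2,II-3,III-1]: 8 consistent
L/I-1 aff ·: Ll
L/I-2 ? ·: ll|Ll
L/II-1 un I-1×I-2: ll
L/II-2 ? ·: ll|Ll
L/II-3 aff I-1×I-2: Ll|LL
L/III-1 un II-2×II-1: ll
⇒ L over [I-1,I-2,II-1,II-2,II-3,III-1]: 6 consistent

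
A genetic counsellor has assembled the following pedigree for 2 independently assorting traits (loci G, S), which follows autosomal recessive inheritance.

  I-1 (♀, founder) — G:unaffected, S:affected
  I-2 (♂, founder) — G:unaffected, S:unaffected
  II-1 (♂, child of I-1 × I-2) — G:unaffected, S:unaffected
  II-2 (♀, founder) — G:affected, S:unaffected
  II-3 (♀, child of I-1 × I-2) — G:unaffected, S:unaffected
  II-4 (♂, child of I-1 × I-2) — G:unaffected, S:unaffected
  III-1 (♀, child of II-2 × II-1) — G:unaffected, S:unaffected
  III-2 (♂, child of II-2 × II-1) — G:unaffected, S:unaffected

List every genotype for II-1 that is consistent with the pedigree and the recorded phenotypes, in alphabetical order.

G/I-1 un ·: GG|Gg
G/I-2 un ·: GG|Gg
G/II-1 un I-1×I-2: GG|Gg
G/II-2 aff ·: gg
G/II-3 un I-1×I-2: GG|Gg
G/II-4 un I-1×I-2: GG|Gg
G/III-1 un II-2×II-1: Gg
G/III-2 un II-2×II-1: Gg
⇒ G over [I-1,I-2,II-1,II-2,II-3,II-4,III-1,III-2]: 25 consistent
S/I-1 aff ·: ss
S/I-2 un ·: SS|Ss
S/II-1 un I-1×I-2: Ss
S/II-2 un ·: SS|Ss
S/II-3 un I-1×I-2: Ss
S/II-4 un I-1×I-2: Ss
S/III-1 un II-2×II-1: SS|Ss
S/III-2 un II-2×II-1: SS|Ss
⇒ S over [I-1,I-2,II-1,II-2,II-3,II-4,III-1,III-2]: 16 consistent

II-1 ∈ {GG Ss, Gg Ss}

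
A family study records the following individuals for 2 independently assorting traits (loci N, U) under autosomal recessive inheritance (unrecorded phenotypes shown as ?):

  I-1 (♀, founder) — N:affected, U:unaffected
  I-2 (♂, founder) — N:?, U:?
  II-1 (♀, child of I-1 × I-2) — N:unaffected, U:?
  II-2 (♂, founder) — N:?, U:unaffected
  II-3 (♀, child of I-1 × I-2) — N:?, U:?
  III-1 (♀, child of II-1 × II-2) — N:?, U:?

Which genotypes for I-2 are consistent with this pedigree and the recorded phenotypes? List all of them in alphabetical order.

N/I-1 aff ·: nn
N/I-2 ? ·: NN|Nn
N/II-1 un I-1×I-2: Nn
N/II-2 ? ·: NN|Nn|nn
N/II-3 ? I-1×I-2: Nn|nn
N/III-1 ? II-1×II-2: NN|Nn|nn
⇒ N over [I-1,I-2,II-1,II-2,II-3,III-1]: 21 consistent
U/I-1 un ·: UU|Uu
U/I-2 ? ·: UU|Uu|uu
U/II-1 ? I-1×I-2: UU|Uu|uu
U/II-2 un ·: UU|Uu
U/II-3 ? I-1×I-2: UU|Uu|uu
U/III-1 ? II-1×II-2: UU|Uu|uu
⇒ U over [I-1,I-2,II-1,II-2,II-3,III-1]: 89 consistent

I-2 ∈ {NN UU, NN Uu, NN uu, Nn UU, Nn Uu, Nn uu}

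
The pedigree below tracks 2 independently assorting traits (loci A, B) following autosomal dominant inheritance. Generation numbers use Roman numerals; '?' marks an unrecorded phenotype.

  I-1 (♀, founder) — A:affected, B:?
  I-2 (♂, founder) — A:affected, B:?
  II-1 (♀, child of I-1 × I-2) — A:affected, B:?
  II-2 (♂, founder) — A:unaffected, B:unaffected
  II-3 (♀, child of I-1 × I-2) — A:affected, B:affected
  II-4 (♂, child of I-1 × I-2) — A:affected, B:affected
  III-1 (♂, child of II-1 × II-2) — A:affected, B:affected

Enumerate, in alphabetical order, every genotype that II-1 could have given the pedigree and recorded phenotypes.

II-1 ∈ {AA BB, AA Bb, Aa BB, Aa Bb}

A/I-1 aff ·: Aa|AA
A/I-2 aff ·: Aa|AA
A/II-1 aff I-1×I-2: Aa|AA
A/II-2 un ·: aa
A/II-3 aff I-1×I-2: Aa|AA
A/II-4 aff I-1×I-2: Aa|AA
A/III-1 aff II-1×II-2: Aa
⇒ A over [I-1,I-2,II-1,II-2,II-3,II-4,III-1]: 25 consistent
B/I-1 ? ·: bb|Bb|BB
B/I-2 ? ·: bb|Bb|BB
B/II-1 ? I-1×I-2: Bb|BB
B/II-2 un ·: bb
B/II-3 aff I-1×I-2: Bb|BB
B/II-4 aff I-1×I-2: Bb|BB
B/III-1 aff II-1×II-2: Bb
⇒ B over [I-1,I-2,II-1,II-2,II-3,II-4,III-1]: 29 consistent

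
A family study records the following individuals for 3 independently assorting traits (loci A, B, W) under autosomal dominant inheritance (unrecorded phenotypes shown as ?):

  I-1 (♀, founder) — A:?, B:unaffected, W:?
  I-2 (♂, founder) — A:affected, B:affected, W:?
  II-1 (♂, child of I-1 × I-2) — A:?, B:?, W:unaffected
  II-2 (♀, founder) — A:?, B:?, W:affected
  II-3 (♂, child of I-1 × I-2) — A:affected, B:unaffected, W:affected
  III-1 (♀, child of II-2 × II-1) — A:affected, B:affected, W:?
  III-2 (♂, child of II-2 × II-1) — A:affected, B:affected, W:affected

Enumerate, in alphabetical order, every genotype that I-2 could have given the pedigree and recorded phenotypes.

A/I-1 ? ·: aa|Aa|AA
A/I-2 aff ·: Aa|AA
A/II-1 ? I-1×I-2: aa|Aa|AA
A/II-2 ? ·: aa|Aa|AA
A/II-3 aff I-1×I-2: Aa|AA
A/III-1 aff II-2×II-1: Aa|AA
A/III-2 aff II-2×II-1: Aa|AA
⇒ A over [I-1,I-2,II-1,II-2,II-3,III-1,III-2]: 120 consistent
B/I-1 un ·: bb
B/I-2 aff ·: Bb
B/II-1 ? I-1×I-2: bb|Bb
B/II-2 ? ·: bb|Bb|BB
B/II-3 un I-1×I-2: bb
B/III-1 aff II-2×II-1: Bb|BB
B/III-2 aff II-2×II-1: Bb|BB
⇒ B over [I-1,I-2,II-1,II-2,II-3,III-1,III-2]: 11 consistent
W/I-1 ? ·: ww|Ww
W/I-2 ? ·: ww|Ww
W/II-1 un I-1×I-2: ww
W/II-2 aff ·: Ww|WW
W/II-3 aff I-1×I-2: Ww|WW
W/III-1 ? II-2×II-1: ww|Ww
W/III-2 aff II-2×II-1: Ww
⇒ W over [I-1,I-2,II-1,II-2,II-3,III-1,III-2]: 12 consistent

I-2 ∈ {AA Bb Ww, AA Bb ww, Aa Bb Ww, Aa Bb ww}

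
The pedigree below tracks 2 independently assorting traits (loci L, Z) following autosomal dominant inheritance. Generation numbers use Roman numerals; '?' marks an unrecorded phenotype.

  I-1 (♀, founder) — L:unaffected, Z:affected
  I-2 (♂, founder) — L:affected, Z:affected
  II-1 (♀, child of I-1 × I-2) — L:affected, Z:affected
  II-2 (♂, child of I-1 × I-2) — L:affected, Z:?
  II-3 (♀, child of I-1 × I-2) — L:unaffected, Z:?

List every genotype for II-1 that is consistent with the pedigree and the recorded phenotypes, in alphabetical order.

L/I-1 un ·: ll
L/I-2 aff ·: Ll
L/II-1 aff I-1×I-2: Ll
L/II-2 aff I-1×I-2: Ll
L/II-3 un I-1×I-2: ll
⇒ L over [I-1,I-2,II-1,II-2,II-3]: 1 consistent
Z/I-1 aff ·: Zz|ZZ
Z/I-2 aff ·: Zz|ZZ
Z/II-1 aff I-1×I-2: Zz|ZZ
Z/II-2 ? I-1×I-2: zz|Zz|ZZ
Z/II-3 ? I-1×I-2: zz|Zz|ZZ
⇒ Z over [I-1,I-2,II-1,II-2,II-3]: 35 consistent

II-1 ∈ {Ll ZZ, Ll Zz}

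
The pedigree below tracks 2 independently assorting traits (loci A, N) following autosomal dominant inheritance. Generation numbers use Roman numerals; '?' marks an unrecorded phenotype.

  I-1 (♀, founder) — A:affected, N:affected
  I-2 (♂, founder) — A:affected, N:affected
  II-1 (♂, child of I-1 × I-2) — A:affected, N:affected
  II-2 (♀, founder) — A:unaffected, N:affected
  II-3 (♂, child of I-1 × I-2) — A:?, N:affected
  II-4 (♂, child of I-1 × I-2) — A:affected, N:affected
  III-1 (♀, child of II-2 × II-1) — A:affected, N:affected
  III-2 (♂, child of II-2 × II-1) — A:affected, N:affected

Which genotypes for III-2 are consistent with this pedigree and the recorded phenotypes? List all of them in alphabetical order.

A/I-1 aff ·: Aa|AA
A/I-2 aff ·: Aa|AA
A/II-1 aff I-1×I-2: Aa|AA
A/II-2 un ·: aa
A/II-3 ? I-1×I-2: aa|Aa|AA
A/II-4 aff I-1×I-2: Aa|AA
A/III-1 aff II-2×II-1: Aa
A/III-2 aff II-2×II-1: Aa
⇒ A over [I-1,I-2,II-1,II-2,II-3,II-4,III-1,III-2]: 29 consistent
N/I-1 aff ·: Nn|NN
N/I-2 aff ·: Nn|NN
N/II-1 aff I-1×I-2: Nn|NN
N/II-2 aff ·: Nn|NN
N/II-3 aff I-1×I-2: Nn|NN
N/II-4 aff I-1×I-2: Nn|NN
N/III-1 aff II-2×II-1: Nn|NN
N/III-2 aff II-2×II-1: Nn|NN
⇒ N over [I-1,I-2,II-1,II-2,II-3,II-4,III-1,III-2]: 161 consistent

III-2 ∈ {Aa NN, Aa Nn}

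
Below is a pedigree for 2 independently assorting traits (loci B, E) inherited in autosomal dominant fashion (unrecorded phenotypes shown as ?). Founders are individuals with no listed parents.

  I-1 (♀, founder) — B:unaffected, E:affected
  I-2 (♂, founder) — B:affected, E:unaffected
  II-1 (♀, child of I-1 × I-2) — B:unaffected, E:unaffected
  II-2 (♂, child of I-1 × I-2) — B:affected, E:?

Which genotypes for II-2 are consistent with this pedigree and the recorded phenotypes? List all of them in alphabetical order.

II-2 ∈ {Bb Ee, Bb ee}

B/I-1 un ·: bb
B/I-2 aff ·: Bb
B/II-1 un I-1×I-2: bb
B/II-2 aff I-1×I-2: Bb
⇒ B over [I-1,I-2,II-1,II-2]: 1 consistent
E/I-1 aff ·: Ee
E/I-2 un ·: ee
E/II-1 un I-1×I-2: ee
E/II-2 ? I-1×I-2: ee|Ee
⇒ E over [I-1,I-2,II-1,II-2]: 2 consistent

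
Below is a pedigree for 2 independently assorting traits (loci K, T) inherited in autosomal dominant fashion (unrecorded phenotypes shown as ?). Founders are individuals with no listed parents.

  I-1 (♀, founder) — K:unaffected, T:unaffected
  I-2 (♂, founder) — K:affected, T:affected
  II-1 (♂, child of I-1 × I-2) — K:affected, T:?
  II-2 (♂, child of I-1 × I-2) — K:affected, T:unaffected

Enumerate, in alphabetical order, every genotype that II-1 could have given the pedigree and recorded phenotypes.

II-1 ∈ {Kk Tt, Kk tt}

K/I-1 un ·: kk
K/I-2 aff ·: Kk|KK
K/II-1 aff I-1×I-2: Kk
K/II-2 aff I-1×I-2: Kk
⇒ K over [I-1,I-2,II-1,II-2]: 2 consistent
T/I-1 un ·: tt
T/I-2 aff ·: Tt
T/II-1 ? I-1×I-2: tt|Tt
T/II-2 un I-1×I-2: tt
⇒ T over [I-1,I-2,II-1,II-2]: 2 consistent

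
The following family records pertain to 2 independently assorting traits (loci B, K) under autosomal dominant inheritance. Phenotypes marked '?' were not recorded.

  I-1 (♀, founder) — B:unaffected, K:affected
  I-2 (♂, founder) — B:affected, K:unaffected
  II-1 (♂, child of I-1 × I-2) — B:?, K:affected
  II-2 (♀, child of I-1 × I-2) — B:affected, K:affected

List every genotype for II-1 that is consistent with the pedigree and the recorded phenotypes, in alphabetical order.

II-1 ∈ {Bb Kk, bb Kk}

B/I-1 un ·: bb
B/I-2 aff ·: Bb|BB
B/II-1 ? I-1×I-2: bb|Bb
B/II-2 aff I-1×I-2: Bb
⇒ B over [I-1,I-2,II-1,II-2]: 3 consistent
K/I-1 aff ·: Kk|KK
K/I-2 un ·: kk
K/II-1 aff I-1×I-2: Kk
K/II-2 aff I-1×I-2: Kk
⇒ K over [I-1,I-2,II-1,II-2]: 2 consistent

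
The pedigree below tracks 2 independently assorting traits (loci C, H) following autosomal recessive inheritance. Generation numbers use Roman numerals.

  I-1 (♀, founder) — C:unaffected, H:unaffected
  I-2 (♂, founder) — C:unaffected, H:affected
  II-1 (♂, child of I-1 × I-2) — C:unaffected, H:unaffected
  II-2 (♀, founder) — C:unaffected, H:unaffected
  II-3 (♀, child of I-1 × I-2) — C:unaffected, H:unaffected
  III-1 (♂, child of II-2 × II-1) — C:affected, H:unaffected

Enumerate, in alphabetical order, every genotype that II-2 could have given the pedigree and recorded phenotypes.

C/I-1 un ·: CC|Cc
C/I-2 un ·: CC|Cc
C/II-1 un I-1×I-2: Cc
C/II-2 un ·: Cc
C/II-3 un I-1×I-2: CC|Cc
C/III-1 aff II-2×II-1: cc
⇒ C over [I-1,I-2,II-1,II-2,II-3,III-1]: 6 consistent
H/I-1 un ·: HH|Hh
H/I-2 aff ·: hh
H/II-1 un I-1×I-2: Hh
H/II-2 un ·: HH|Hh
H/II-3 un I-1×I-2: Hh
H/III-1 un II-2×II-1: HH|Hh
⇒ H over [I-1,I-2,II-1,II-2,II-3,III-1]: 8 consistent

II-2 ∈ {Cc HH, Cc Hh}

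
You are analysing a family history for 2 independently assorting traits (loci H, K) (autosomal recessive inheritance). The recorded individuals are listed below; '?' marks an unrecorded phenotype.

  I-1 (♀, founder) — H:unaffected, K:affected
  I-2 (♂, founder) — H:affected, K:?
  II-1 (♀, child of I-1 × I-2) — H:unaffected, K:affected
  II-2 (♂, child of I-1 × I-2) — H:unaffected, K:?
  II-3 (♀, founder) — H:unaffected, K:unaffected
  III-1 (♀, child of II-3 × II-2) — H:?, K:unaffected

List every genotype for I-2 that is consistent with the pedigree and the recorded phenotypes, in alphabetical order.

H/I-1 un ·: HH|Hh
H/I-2 aff ·: hh
H/II-1 un I-1×I-2: Hh
H/II-2 un I-1×I-2: Hh
H/II-3 un ·: HH|Hh
H/III-1 ? II-3×II-2: HH|Hh|hh
⇒ H over [I-1,I-2,II-1,II-2,II-3,III-1]: 10 consistent
K/I-1 aff ·: kk
K/I-2 ? ·: Kk|kk
K/II-1 aff I-1×I-2: kk
K/II-2 ? I-1×I-2: Kk|kk
K/II-3 un ·: KK|Kk
K/III-1 un II-3×II-2: KK|Kk
⇒ K over [I-1,I-2,II-1,II-2,II-3,III-1]: 8 consistent

I-2 ∈ {hh Kk, hh kk}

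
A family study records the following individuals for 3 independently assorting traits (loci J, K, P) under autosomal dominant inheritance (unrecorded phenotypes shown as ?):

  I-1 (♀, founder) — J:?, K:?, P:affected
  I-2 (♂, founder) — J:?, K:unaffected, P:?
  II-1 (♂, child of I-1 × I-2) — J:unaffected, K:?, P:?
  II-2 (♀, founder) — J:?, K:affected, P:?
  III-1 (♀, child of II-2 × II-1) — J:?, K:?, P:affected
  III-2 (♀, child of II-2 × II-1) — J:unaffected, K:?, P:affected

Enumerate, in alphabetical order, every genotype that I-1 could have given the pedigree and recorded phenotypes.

I-1 ∈ {Jj KK PP, Jj KK Pp, Jj Kk PP, Jj Kk Pp, Jj kk PP, Jj kk Pp, jj KK PP, jj KK Pp, jj Kk PP, jj Kk Pp, jj kk PP, jj kk Pp}

J/I-1 ? ·: jj|Jj
J/I-2 ? ·: jj|Jj
J/II-1 un I-1×I-2: jj
J/II-2 ? ·: jj|Jj
J/III-1 ? II-2×II-1: jj|Jj
J/III-2 un II-2×II-1: jj
⇒ J over [I-1,I-2,II-1,II-2,III-1,III-2]: 12 consistent
K/I-1 ? ·: kk|Kk|KK
K/I-2 un ·: kk
K/II-1 ? I-1×I-2: kk|Kk
K/II-2 aff ·: Kk|KK
K/III-1 ? II-2×II-1: kk|Kk|KK
K/III-2 ? II-2×II-1: kk|Kk|KK
⇒ K over [I-1,I-2,II-1,II-2,III-1,III-2]: 36 consistent
P/I-1 aff ·: Pp|PP
P/I-2 ? ·: pp|Pp|PP
P/II-1 ? I-1×I-2: pp|Pp|PP
P/II-2 ? ·: pp|Pp|PP
P/III-1 aff II-2×II-1: Pp|PP
P/III-2 aff II-2×II-1: Pp|PP
⇒ P over [I-1,I-2,II-1,II-2,III-1,III-2]: 73 consistent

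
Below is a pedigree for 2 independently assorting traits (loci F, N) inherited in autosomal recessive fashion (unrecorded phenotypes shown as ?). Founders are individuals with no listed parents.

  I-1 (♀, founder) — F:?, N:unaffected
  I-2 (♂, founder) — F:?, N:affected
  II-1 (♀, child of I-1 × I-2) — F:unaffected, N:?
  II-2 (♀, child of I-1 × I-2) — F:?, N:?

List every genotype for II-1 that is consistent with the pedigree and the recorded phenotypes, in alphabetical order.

F/I-1 ? ·: FF|Ff|ff
F/I-2 ? ·: FF|Ff|ff
F/II-1 un I-1×I-2: FF|Ff
F/II-2 ? I-1×I-2: FF|Ff|ff
⇒ F over [I-1,I-2,II-1,II-2]: 21 consistent
N/I-1 un ·: NN|Nn
N/I-2 aff ·: nn
N/II-1 ? I-1×I-2: Nn|nn
N/II-2 ? I-1×I-2: Nn|nn
⇒ N over [I-1,I-2,II-1,II-2]: 5 consistent

II-1 ∈ {FF Nn, FF nn, Ff Nn, Ff nn}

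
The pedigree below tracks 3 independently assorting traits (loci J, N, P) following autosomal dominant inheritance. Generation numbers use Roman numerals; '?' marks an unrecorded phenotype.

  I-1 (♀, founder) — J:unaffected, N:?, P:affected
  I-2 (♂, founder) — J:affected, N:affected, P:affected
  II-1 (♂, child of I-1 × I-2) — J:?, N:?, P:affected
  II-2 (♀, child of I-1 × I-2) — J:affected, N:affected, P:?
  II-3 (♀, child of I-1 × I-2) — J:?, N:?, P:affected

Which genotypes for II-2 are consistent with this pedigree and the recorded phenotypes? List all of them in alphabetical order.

J/I-1 un ·: jj
J/I-2 aff ·: Jj|JJ
J/II-1 ? I-1×I-2: jj|Jj
J/II-2 aff I-1×I-2: Jj
J/II-3 ? I-1×I-2: jj|Jj
⇒ J over [I-1,I-2,II-1,II-2,II-3]: 5 consistent
N/I-1 ? ·: nn|Nn|NN
N/I-2 aff ·: Nn|NN
N/II-1 ? I-1×I-2: nn|Nn|NN
N/II-2 aff I-1×I-2: Nn|NN
N/II-3 ? I-1×I-2: nn|Nn|NN
⇒ N over [I-1,I-2,II-1,II-2,II-3]: 40 consistent
P/I-1 aff ·: Pp|PP
P/I-2 aff ·: Pp|PP
P/II-1 aff I-1×I-2: Pp|PP
P/II-2 ? I-1×I-2: pp|Pp|PP
P/II-3 aff I-1×I-2: Pp|PP
⇒ P over [I-1,I-2,II-1,II-2,II-3]: 29 consistent

II-2 ∈ {Jj NN PP, Jj NN Pp, Jj NN pp, Jj Nn PP, Jj Nn Pp, Jj Nn pp}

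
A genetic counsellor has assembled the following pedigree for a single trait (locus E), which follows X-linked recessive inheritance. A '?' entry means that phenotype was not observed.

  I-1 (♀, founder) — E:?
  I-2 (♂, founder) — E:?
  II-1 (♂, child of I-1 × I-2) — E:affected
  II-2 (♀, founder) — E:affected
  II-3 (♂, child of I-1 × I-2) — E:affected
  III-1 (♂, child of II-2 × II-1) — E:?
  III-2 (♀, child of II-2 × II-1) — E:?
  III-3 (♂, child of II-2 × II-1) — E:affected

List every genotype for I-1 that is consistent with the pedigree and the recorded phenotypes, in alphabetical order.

I-1 ∈ {X^EX^e, X^eX^e}

E/I-1 ? ·: X^EX^e|X^eX^e
E/I-2 ? ·: X^EY|X^eY
E/II-1 aff I-1×I-2: X^eY
E/II-2 aff ·: X^eX^e
E/II-3 aff I-1×I-2: X^eY
E/III-1 ? II-2×II-1: X^eY
E/III-2 ? II-2×II-1: X^eX^e
E/III-3 aff II-2×II-1: X^eY
⇒ E over [I-1,I-2,II-1,II-2,II-3,III-1,III-2,III-3]: 4 consistent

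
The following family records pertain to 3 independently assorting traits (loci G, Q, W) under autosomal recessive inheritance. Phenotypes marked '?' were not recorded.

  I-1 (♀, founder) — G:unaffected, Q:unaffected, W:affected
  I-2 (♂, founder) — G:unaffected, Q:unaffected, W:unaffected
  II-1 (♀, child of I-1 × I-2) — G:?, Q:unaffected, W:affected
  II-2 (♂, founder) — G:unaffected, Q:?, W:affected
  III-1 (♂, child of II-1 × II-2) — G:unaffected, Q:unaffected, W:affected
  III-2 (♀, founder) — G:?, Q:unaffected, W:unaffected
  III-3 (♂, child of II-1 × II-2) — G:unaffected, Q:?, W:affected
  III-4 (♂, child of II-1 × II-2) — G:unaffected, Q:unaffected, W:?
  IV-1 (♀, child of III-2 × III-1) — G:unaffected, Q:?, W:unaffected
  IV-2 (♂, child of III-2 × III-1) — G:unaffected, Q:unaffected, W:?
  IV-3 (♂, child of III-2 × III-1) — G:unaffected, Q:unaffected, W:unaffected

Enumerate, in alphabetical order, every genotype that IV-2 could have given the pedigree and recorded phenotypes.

IV-2 ∈ {GG QQ Ww, GG QQ ww, GG Qq Ww, GG Qq ww, Gg QQ Ww, Gg QQ ww, Gg Qq Ww, Gg Qq ww}

G/I-1 un ·: GG|Gg
G/I-2 un ·: GG|Gg
G/II-1 ? I-1×I-2: GG|Gg|gg
G/II-2 un ·: GG|Gg
G/III-1 un II-1×II-2: GG|Gg
G/III-2 ? ·: GG|Gg|gg
G/III-3 un II-1×II-2: GG|Gg
G/III-4 un II-1×II-2: GG|Gg
G/IV-1 un III-2×III-1: GG|Gg
G/IV-2 un III-2×III-1: GG|Gg
G/IV-3 un III-2×III-1: GG|Gg
⇒ G over [I-1,I-2,II-1,II-2,III-1,III-2,III-3,III-4,IV-1,IV-2,IV-3]: 1154 consistent
Q/I-1 un ·: QQ|Qq
Q/I-2 un ·: QQ|Qq
Q/II-1 un I-1×I-2: QQ|Qq
Q/II-2 ? ·: QQ|Qq|qq
Q/III-1 un II-1×II-2: QQ|Qq
Q/III-2 un ·: QQ|Qq
Q/III-3 ? II-1×II-2: QQ|Qq|qq
Q/III-4 un II-1×II-2: QQ|Qq
Q/IV-1 ? III-2×III-1: QQ|Qq|qq
Q/IV-2 un III-2×III-1: QQ|Qq
Q/IV-3 un III-2×III-1: QQ|Qq
⇒ Q over [I-1,I-2,II-1,II-2,III-1,III-2,III-3,III-4,IV-1,IV-2,IV-3]: 1570 consistent
W/I-1 aff ·: ww
W/I-2 un ·: Ww
W/II-1 aff I-1×I-2: ww
W/II-2 aff ·: ww
W/III-1 aff II-1×II-2: ww
W/III-2 un ·: WW|Ww
W/III-3 aff II-1×II-2: ww
W/III-4 ? II-1×II-2: ww
W/IV-1 un III-2×III-1: Ww
W/IV-2 ? III-2×III-1: Ww|ww
W/IV-3 un III-2×III-1: Ww
⇒ W over [I-1,I-2,II-1,II-2,III-1,III-2,III-3,III-4,IV-1,IV-2,IV-3]: 3 consistent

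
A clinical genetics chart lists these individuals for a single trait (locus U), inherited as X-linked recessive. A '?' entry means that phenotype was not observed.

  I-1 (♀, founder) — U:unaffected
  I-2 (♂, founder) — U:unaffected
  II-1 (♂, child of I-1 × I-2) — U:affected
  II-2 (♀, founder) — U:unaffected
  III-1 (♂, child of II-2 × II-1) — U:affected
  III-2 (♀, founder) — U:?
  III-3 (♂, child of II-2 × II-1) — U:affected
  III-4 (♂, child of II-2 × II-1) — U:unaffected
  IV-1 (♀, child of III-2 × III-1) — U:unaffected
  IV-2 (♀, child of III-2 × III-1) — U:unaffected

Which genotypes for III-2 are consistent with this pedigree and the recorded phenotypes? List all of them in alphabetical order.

U/I-1 un ·: X^UX^u
U/I-2 un ·: X^UY
U/II-1 aff I-1×I-2: X^uY
U/II-2 un ·: X^UX^u
U/III-1 aff II-2×II-1: X^uY
U/III-2 ? ·: X^UX^U|X^UX^u
U/III-3 aff II-2×II-1: X^uY
U/III-4 un II-2×II-1: X^UY
U/IV-1 un III-2×III-1: X^UX^u
U/IV-2 un III-2×III-1: X^UX^u
⇒ U over [I-1,I-2,II-1,II-2,III-1,III-2,III-3,III-4,IV-1,IV-2]: 2 consistent

III-2 ∈ {X^UX^U, X^UX^u}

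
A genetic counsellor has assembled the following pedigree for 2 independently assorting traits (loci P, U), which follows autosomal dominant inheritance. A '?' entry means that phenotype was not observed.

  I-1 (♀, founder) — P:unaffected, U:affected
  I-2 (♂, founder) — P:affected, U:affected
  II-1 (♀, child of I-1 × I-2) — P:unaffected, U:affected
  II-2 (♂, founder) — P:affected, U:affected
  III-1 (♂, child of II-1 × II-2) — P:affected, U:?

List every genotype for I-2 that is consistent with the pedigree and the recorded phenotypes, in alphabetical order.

P/I-1 un ·: pp
P/I-2 aff ·: Pp
P/II-1 un I-1×I-2: pp
P/II-2 aff ·: Pp|PP
P/III-1 aff II-1×II-2: Pp
⇒ P over [I-1,I-2,II-1,II-2,III-1]: 2 consistent
U/I-1 aff ·: Uu|UU
U/I-2 aff ·: Uu|UU
U/II-1 aff I-1×I-2: Uu|UU
U/II-2 aff ·: Uu|UU
U/III-1 ? II-1×II-2: uu|Uu|UU
⇒ U over [I-1,I-2,II-1,II-2,III-1]: 27 consistent

I-2 ∈ {Pp UU, Pp Uu}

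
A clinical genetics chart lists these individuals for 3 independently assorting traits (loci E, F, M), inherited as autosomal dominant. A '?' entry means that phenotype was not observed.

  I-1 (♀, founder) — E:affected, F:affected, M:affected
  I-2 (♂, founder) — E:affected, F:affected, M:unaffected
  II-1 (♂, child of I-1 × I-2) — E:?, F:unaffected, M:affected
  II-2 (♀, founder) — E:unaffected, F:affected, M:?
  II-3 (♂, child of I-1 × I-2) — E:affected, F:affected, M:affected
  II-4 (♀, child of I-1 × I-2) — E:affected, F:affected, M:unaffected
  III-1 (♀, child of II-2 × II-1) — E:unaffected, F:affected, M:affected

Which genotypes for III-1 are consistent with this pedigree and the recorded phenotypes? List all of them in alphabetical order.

E/I-1 aff ·: Ee|EE
E/I-2 aff ·: Ee|EE
E/II-1 ? I-1×I-2: ee|Ee
E/II-2 un ·: ee
E/II-3 aff I-1×I-2: Ee|EE
E/II-4 aff I-1×I-2: Ee|EE
E/III-1 un II-2×II-1: ee
⇒ E over [I-1,I-2,II-1,II-2,II-3,II-4,III-1]: 16 consistent
F/I-1 aff ·: Ff
F/I-2 aff ·: Ff
F/II-1 un I-1×I-2: ff
F/II-2 aff ·: Ff|FF
F/II-3 aff I-1×I-2: Ff|FF
F/II-4 aff I-1×I-2: Ff|FF
F/III-1 aff II-2×II-1: Ff
⇒ F over [I-1,I-2,II-1,II-2,II-3,II-4,III-1]: 8 consistent
M/I-1 aff ·: Mm
M/I-2 un ·: mm
M/II-1 aff I-1×I-2: Mm
M/II-2 ? ·: mm|Mm|MM
M/II-3 aff I-1×I-2: Mm
M/II-4 un I-1×I-2: mm
M/III-1 aff II-2×II-1: Mm|MM
⇒ M over [I-1,I-2,II-1,II-2,II-3,II-4,III-1]: 5 consistent

III-1 ∈ {ee Ff MM, ee Ff Mm}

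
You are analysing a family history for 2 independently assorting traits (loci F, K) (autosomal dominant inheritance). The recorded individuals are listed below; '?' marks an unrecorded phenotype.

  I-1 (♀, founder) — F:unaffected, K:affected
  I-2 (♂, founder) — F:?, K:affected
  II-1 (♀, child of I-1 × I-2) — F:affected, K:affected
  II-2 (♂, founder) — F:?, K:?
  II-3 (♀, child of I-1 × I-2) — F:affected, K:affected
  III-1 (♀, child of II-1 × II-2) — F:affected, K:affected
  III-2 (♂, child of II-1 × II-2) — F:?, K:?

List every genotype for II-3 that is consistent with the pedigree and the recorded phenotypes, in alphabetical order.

II-3 ∈ {Ff KK, Ff Kk}

F/I-1 un ·: ff
F/I-2 ? ·: Ff|FF
F/II-1 aff I-1×I-2: Ff
F/II-2 ? ·: ff|Ff|FF
F/II-3 aff I-1×I-2: Ff
F/III-1 aff II-1×II-2: Ff|FF
F/III-2 ? II-1×II-2: ff|Ff|FF
⇒ F over [I-1,I-2,II-1,II-2,II-3,III-1,III-2]: 24 consistent
K/I-1 aff ·: Kk|KK
K/I-2 aff ·: Kk|KK
K/II-1 aff I-1×I-2: Kk|KK
K/II-2 ? ·: kk|Kk|KK
K/II-3 aff I-1×I-2: Kk|KK
K/III-1 aff II-1×II-2: Kk|KK
K/III-2 ? II-1×II-2: kk|Kk|KK
⇒ K over [I-1,I-2,II-1,II-2,II-3,III-1,III-2]: 114 consistent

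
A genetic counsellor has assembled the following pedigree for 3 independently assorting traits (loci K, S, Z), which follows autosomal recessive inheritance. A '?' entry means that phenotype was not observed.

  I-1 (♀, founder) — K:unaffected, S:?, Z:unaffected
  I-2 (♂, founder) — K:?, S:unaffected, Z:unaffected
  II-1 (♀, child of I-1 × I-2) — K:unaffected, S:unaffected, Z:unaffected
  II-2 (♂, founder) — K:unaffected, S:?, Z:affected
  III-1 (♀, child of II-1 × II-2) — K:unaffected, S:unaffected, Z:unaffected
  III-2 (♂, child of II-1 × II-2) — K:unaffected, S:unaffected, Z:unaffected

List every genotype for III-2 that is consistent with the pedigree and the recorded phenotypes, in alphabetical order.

III-2 ∈ {KK SS Zz, KK Ss Zz, Kk SS Zz, Kk Ss Zz}

K/I-1 un ·: KK|Kk
K/I-2 ? ·: KK|Kk|kk
K/II-1 un I-1×I-2: KK|Kk
K/II-2 un ·: KK|Kk
K/III-1 un II-1×II-2: KK|Kk
K/III-2 un II-1×II-2: KK|Kk
⇒ K over [I-1,I-2,II-1,II-2,III-1,III-2]: 60 consistent
S/I-1 ? ·: SS|Ss|ss
S/I-2 un ·: SS|Ss
S/II-1 un I-1×I-2: SS|Ss
S/II-2 ? ·: SS|Ss|ss
S/III-1 un II-1×II-2: SS|Ss
S/III-2 un II-1×II-2: SS|Ss
⇒ S over [I-1,I-2,II-1,II-2,III-1,III-2]: 69 consistent
Z/I-1 un ·: ZZ|Zz
Z/I-2 un ·: ZZ|Zz
Z/II-1 un I-1×I-2: ZZ|Zz
Z/II-2 aff ·: zz
Z/III-1 un II-1×II-2: Zz
Z/III-2 un II-1×II-2: Zz
⇒ Z over [I-1,I-2,II-1,II-2,III-1,III-2]: 7 consistent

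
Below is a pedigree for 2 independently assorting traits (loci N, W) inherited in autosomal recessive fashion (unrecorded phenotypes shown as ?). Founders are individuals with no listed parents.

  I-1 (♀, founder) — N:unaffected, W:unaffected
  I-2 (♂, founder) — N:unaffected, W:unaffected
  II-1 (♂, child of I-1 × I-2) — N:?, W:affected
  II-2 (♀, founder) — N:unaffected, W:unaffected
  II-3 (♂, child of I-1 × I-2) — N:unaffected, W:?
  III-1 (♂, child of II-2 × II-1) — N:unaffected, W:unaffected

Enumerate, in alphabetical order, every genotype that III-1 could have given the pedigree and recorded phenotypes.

III-1 ∈ {NN Ww, Nn Ww}

N/I-1 un ·: NN|Nn
N/I-2 un ·: NN|Nn
N/II-1 ? I-1×I-2: NN|Nn|nn
N/II-2 un ·: NN|Nn
N/II-3 un I-1×I-2: NN|Nn
N/III-1 un II-2×II-1: NN|Nn
⇒ N over [I-1,I-2,II-1,II-2,II-3,III-1]: 49 consistent
W/I-1 un ·: Ww
W/I-2 un ·: Ww
W/II-1 aff I-1×I-2: ww
W/II-2 un ·: WW|Ww
W/II-3 ? I-1×I-2: WW|Ww|ww
W/III-1 un II-2×II-1: Ww
⇒ W over [I-1,I-2,II-1,II-2,II-3,III-1]: 6 consistent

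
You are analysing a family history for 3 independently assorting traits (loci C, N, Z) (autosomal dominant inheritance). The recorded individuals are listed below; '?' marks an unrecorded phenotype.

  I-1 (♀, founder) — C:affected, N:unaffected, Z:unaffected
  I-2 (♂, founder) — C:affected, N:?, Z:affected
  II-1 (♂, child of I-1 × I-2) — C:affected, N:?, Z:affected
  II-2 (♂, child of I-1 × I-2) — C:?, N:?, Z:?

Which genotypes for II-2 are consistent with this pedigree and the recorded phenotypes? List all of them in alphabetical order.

C/I-1 aff ·: Cc|CC
C/I-2 aff ·: Cc|CC
C/II-1 aff I-1×I-2: Cc|CC
C/II-2 ? I-1×I-2: cc|Cc|CC
⇒ C over [I-1,I-2,II-1,II-2]: 15 consistent
N/I-1 un ·: nn
N/I-2 ? ·: nn|Nn|NN
N/II-1 ? I-1×I-2: nn|Nn
N/II-2 ? I-1×I-2: nn|Nn
⇒ N over [I-1,I-2,II-1,II-2]: 6 consistent
Z/I-1 un ·: zz
Z/I-2 aff ·: Zz|ZZ
Z/II-1 aff I-1×I-2: Zz
Z/II-2 ? I-1×I-2: zz|Zz
⇒ Z over [I-1,I-2,II-1,II-2]: 3 consistent

II-2 ∈ {CC Nn Zz, CC Nn zz, CC nn Zz, CC nn zz, Cc Nn Zz, Cc Nn zz, Cc nn Zz, Cc nn zz, cc Nn Zz, cc Nn zz, cc nn Zz, cc nn zz}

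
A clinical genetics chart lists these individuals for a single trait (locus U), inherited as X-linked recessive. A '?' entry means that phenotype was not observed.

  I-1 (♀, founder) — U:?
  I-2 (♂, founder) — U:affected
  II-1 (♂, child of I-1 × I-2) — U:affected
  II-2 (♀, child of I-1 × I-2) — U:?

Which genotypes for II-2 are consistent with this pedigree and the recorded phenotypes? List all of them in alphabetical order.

U/I-1 ? ·: X^UX^u|X^uX^u
U/I-2 aff ·: X^uY
U/II-1 aff I-1×I-2: X^uY
U/II-2 ? I-1×I-2: X^UX^u|X^uX^u
⇒ U over [I-1,I-2,II-1,II-2]: 3 consistent

II-2 ∈ {X^UX^u, X^uX^u}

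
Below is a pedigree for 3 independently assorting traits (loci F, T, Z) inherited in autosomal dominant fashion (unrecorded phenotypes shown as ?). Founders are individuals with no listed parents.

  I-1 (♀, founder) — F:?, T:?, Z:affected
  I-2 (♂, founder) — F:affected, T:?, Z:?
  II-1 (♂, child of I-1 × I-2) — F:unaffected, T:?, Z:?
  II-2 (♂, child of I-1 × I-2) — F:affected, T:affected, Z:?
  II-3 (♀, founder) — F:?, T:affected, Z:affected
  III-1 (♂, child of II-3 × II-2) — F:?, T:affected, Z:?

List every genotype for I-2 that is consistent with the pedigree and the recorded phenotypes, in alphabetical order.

F/I-1 ? ·: ff|Ff
F/I-2 aff ·: Ff
F/II-1 un I-1×I-2: ff
F/II-2 aff I-1×I-2: Ff|FF
F/II-3 ? ·: ff|Ff|FF
F/III-1 ? II-3×II-2: ff|Ff|FF
⇒ F over [I-1,I-2,II-1,II-2,II-3,III-1]: 18 consistent
T/I-1 ? ·: tt|Tt|TT
T/I-2 ? ·: tt|Tt|TT
T/II-1 ? I-1×I-2: tt|Tt|TT
T/II-2 aff I-1×I-2: Tt|TT
T/II-3 aff ·: Tt|TT
T/III-1 aff II-3×II-2: Tt|TT
⇒ T over [I-1,I-2,II-1,II-2,II-3,III-1]: 76 consistent
Z/I-1 aff ·: Zz|ZZ
Z/I-2 ? ·: zz|Zz|ZZ
Z/II-1 ? I-1×I-2: zz|Zz|ZZ
Z/II-2 ? I-1×I-2: zz|Zz|ZZ
Z/II-3 aff ·: Zz|ZZ
Z/III-1 ? II-3×II-2: zz|Zz|ZZ
⇒ Z over [I-1,I-2,II-1,II-2,II-3,III-1]: 89 consistent

I-2 ∈ {Ff TT ZZ, Ff TT Zz, Ff TT zz, Ff Tt ZZ, Ff Tt Zz, Ff Tt zz, Ff tt ZZ, Ff tt Zz, Ff tt zz}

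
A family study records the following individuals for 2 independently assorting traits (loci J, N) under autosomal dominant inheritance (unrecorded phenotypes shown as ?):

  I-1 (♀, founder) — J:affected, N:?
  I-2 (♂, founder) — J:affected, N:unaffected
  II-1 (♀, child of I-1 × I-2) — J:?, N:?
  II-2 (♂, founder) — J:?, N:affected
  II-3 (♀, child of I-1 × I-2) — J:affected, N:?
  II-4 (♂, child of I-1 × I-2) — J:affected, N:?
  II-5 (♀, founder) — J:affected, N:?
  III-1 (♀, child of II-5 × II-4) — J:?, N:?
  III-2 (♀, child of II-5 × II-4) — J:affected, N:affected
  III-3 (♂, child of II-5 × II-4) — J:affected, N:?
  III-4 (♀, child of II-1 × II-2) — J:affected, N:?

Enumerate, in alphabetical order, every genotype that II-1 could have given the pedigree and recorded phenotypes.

II-1 ∈ {JJ Nn, JJ nn, Jj Nn, Jj nn, jj Nn, jj nn}

J/I-1 aff ·: Jj|JJ
J/I-2 aff ·: Jj|JJ
J/II-1 ? I-1×I-2: jj|Jj|JJ
J/II-2 ? ·: jj|Jj|JJ
J/II-3 aff I-1×I-2: Jj|JJ
J/II-4 aff I-1×I-2: Jj|JJ
J/II-5 aff ·: Jj|JJ
J/III-1 ? II-5×II-4: jj|Jj|JJ
J/III-2 aff II-5×II-4: Jj|JJ
J/III-3 aff II-5×II-4: Jj|JJ
J/III-4 aff II-1×II-2: Jj|JJ
⇒ J over [I-1,I-2,II-1,II-2,II-3,II-4,II-5,III-1,III-2,III-3,III-4]: 1718 consistent
N/I-1 ? ·: nn|Nn|NN
N/I-2 un ·: nn
N/II-1 ? I-1×I-2: nn|Nn
N/II-2 aff ·: Nn|NN
N/II-3 ? I-1×I-2: nn|Nn
N/II-4 ? I-1×I-2: nn|Nn
N/II-5 ? ·: nn|Nn|NN
N/III-1 ? II-5×II-4: nn|Nn|NN
N/III-2 aff II-5×II-4: Nn|NN
N/III-3 ? II-5×II-4: nn|Nn|NN
N/III-4 ? II-1×II-2: nn|Nn|NN
⇒ N over [I-1,I-2,II-1,II-2,II-3,II-4,II-5,III-1,III-2,III-3,III-4]: 725 consistent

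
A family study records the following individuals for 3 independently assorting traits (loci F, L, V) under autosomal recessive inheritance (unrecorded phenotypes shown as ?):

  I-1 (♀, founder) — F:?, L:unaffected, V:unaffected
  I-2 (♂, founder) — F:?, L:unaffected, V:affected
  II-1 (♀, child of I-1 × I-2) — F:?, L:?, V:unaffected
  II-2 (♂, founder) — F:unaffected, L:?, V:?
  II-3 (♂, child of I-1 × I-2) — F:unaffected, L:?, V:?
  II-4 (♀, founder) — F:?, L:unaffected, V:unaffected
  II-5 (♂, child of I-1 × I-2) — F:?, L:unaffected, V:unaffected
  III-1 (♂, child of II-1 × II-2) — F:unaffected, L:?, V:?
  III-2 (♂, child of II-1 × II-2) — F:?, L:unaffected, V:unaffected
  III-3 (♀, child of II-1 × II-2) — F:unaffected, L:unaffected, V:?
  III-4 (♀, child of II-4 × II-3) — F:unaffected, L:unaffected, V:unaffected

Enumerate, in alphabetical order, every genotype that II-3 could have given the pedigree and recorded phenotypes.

II-3 ∈ {FF LL Vv, FF LL vv, FF Ll Vv, FF Ll vv, FF ll Vv, FF ll vv, Ff LL Vv, Ff LL vv, Ff Ll Vv, Ff Ll vv, Ff ll Vv, Ff ll vv}

F/I-1 ? ·: FF|Ff|ff
F/I-2 ? ·: FF|Ff|ff
F/II-1 ? I-1×I-2: FF|Ff|ff
F/II-2 un ·: FF|Ff
F/II-3 un I-1×I-2: FF|Ff
F/II-4 ? ·: FF|Ff|ff
F/II-5 ? I-1×I-2: FF|Ff|ff
F/III-1 un II-1×II-2: FF|Ff
F/III-2 ? II-1×II-2: FF|Ff|ff
F/III-3 un II-1×II-2: FF|Ff
F/III-4 un II-4×II-3: FF|Ff
⇒ F over [I-1,I-2,II-1,II-2,II-3,II-4,II-5,III-1,III-2,III-3,III-4]: 2604 consistent
L/I-1 un ·: LL|Ll
L/I-2 un ·: LL|Ll
L/II-1 ? I-1×I-2: LL|Ll|ll
L/II-2 ? ·: LL|Ll|ll
L/II-3 ? I-1×I-2: LL|Ll|ll
L/II-4 un ·: LL|Ll
L/II-5 un I-1×I-2: LL|Ll
L/III-1 ? II-1×II-2: LL|Ll|ll
L/III-2 un II-1×II-2: LL|Ll
L/III-3 un II-1×II-2: LL|Ll
L/III-4 un II-4×II-3: LL|Ll
⇒ L over [I-1,I-2,II-1,II-2,II-3,II-4,II-5,III-1,III-2,III-3,III-4]: 1556 consistent
V/I-1 un ·: VV|Vv
V/I-2 aff ·: vv
V/II-1 un I-1×I-2: Vv
V/II-2 ? ·: VV|Vv|vv
V/II-3 ? I-1×I-2: Vv|vv
V/II-4 un ·: VV|Vv
V/II-5 un I-1×I-2: Vv
V/III-1 ? II-1×II-2: VV|Vv|vv
V/III-2 un II-1×II-2: VV|Vv
V/III-3 ? II-1×II-2: VV|Vv|vv
V/III-4 un II-4×II-3: VV|Vv
⇒ V over [I-1,I-2,II-1,II-2,II-3,II-4,II-5,III-1,III-2,III-3,III-4]: 300 consistent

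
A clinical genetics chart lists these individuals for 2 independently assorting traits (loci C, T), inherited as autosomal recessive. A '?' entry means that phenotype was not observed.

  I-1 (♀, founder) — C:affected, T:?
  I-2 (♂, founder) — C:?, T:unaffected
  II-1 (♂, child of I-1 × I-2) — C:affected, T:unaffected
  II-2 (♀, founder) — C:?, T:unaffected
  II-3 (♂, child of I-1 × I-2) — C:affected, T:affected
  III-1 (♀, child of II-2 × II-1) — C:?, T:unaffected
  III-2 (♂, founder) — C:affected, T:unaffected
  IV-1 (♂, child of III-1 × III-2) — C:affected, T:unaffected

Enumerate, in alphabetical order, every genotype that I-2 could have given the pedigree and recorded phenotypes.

I-2 ∈ {Cc Tt, cc Tt}

C/I-1 aff ·: cc
C/I-2 ? ·: Cc|cc
C/II-1 aff I-1×I-2: cc
C/II-2 ? ·: CC|Cc|cc
C/II-3 aff I-1×I-2: cc
C/III-1 ? II-2×II-1: Cc|cc
C/III-2 aff ·: cc
C/IV-1 aff III-1×III-2: cc
⇒ C over [I-1,I-2,II-1,II-2,II-3,III-1,III-2,IV-1]: 8 consistent
T/I-1 ? ·: Tt|tt
T/I-2 un ·: Tt
T/II-1 un I-1×I-2: TT|Tt
T/II-2 un ·: TT|Tt
T/II-3 aff I-1×I-2: tt
T/III-1 un II-2×II-1: TT|Tt
T/III-2 un ·: TT|Tt
T/IV-1 un III-1×III-2: TT|Tt
⇒ T over [I-1,I-2,II-1,II-2,II-3,III-1,III-2,IV-1]: 38 consistent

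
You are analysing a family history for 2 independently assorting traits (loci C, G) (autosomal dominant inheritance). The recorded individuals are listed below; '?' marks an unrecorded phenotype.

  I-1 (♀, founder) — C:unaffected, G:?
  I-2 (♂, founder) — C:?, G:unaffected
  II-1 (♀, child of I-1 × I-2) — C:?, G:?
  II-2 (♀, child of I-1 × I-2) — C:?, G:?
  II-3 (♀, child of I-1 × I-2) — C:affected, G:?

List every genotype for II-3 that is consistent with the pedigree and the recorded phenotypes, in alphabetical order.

C/I-1 un ·: cc
C/I-2 ? ·: Cc|CC
C/II-1 ? I-1×I-2: cc|Cc
C/II-2 ? I-1×I-2: cc|Cc
C/II-3 aff I-1×I-2: Cc
⇒ C over [I-1,I-2,II-1,II-2,II-3]: 5 consistent
G/I-1 ? ·: gg|Gg|GG
G/I-2 un ·: gg
G/II-1 ? I-1×I-2: gg|Gg
G/II-2 ? I-1×I-2: gg|Gg
G/II-3 ? I-1×I-2: gg|Gg
⇒ G over [I-1,I-2,II-1,II-2,II-3]: 10 consistent

II-3 ∈ {Cc Gg, Cc gg}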